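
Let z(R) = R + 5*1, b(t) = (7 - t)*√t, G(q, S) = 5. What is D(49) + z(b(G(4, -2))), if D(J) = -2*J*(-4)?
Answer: 397 + 2*√5 ≈ 401.47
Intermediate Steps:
D(J) = 8*J
b(t) = √t*(7 - t)
z(R) = 5 + R (z(R) = R + 5 = 5 + R)
D(49) + z(b(G(4, -2))) = 8*49 + (5 + √5*(7 - 1*5)) = 392 + (5 + √5*(7 - 5)) = 392 + (5 + √5*2) = 392 + (5 + 2*√5) = 397 + 2*√5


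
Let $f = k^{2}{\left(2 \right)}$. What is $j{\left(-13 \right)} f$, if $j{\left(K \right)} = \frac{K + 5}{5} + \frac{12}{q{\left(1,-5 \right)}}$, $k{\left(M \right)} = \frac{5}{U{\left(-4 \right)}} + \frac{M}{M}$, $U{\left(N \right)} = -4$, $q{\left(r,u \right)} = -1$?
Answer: $- \frac{17}{20} \approx -0.85$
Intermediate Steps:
$k{\left(M \right)} = - \frac{1}{4}$ ($k{\left(M \right)} = \frac{5}{-4} + \frac{M}{M} = 5 \left(- \frac{1}{4}\right) + 1 = - \frac{5}{4} + 1 = - \frac{1}{4}$)
$f = \frac{1}{16}$ ($f = \left(- \frac{1}{4}\right)^{2} = \frac{1}{16} \approx 0.0625$)
$j{\left(K \right)} = -11 + \frac{K}{5}$ ($j{\left(K \right)} = \frac{K + 5}{5} + \frac{12}{-1} = \left(5 + K\right) \frac{1}{5} + 12 \left(-1\right) = \left(1 + \frac{K}{5}\right) - 12 = -11 + \frac{K}{5}$)
$j{\left(-13 \right)} f = \left(-11 + \frac{1}{5} \left(-13\right)\right) \frac{1}{16} = \left(-11 - \frac{13}{5}\right) \frac{1}{16} = \left(- \frac{68}{5}\right) \frac{1}{16} = - \frac{17}{20}$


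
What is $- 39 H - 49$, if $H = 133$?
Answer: $-5236$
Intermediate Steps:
$- 39 H - 49 = \left(-39\right) 133 - 49 = -5187 - 49 = -5236$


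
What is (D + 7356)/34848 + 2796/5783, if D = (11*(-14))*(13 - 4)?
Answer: 21993253/33587664 ≈ 0.65480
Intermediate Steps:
D = -1386 (D = -154*9 = -1386)
(D + 7356)/34848 + 2796/5783 = (-1386 + 7356)/34848 + 2796/5783 = 5970*(1/34848) + 2796*(1/5783) = 995/5808 + 2796/5783 = 21993253/33587664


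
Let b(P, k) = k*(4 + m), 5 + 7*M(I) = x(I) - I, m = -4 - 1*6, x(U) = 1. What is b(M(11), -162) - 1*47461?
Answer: -46489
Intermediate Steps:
m = -10 (m = -4 - 6 = -10)
M(I) = -4/7 - I/7 (M(I) = -5/7 + (1 - I)/7 = -5/7 + (1/7 - I/7) = -4/7 - I/7)
b(P, k) = -6*k (b(P, k) = k*(4 - 10) = k*(-6) = -6*k)
b(M(11), -162) - 1*47461 = -6*(-162) - 1*47461 = 972 - 47461 = -46489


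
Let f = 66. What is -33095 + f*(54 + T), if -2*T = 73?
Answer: -31940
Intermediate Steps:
T = -73/2 (T = -1/2*73 = -73/2 ≈ -36.500)
-33095 + f*(54 + T) = -33095 + 66*(54 - 73/2) = -33095 + 66*(35/2) = -33095 + 1155 = -31940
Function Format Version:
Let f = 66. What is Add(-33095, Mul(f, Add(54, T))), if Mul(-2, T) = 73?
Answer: -31940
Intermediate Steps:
T = Rational(-73, 2) (T = Mul(Rational(-1, 2), 73) = Rational(-73, 2) ≈ -36.500)
Add(-33095, Mul(f, Add(54, T))) = Add(-33095, Mul(66, Add(54, Rational(-73, 2)))) = Add(-33095, Mul(66, Rational(35, 2))) = Add(-33095, 1155) = -31940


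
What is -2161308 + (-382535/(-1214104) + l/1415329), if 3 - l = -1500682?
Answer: -3713895503499102273/1718356600216 ≈ -2.1613e+6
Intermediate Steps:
l = 1500685 (l = 3 - 1*(-1500682) = 3 + 1500682 = 1500685)
-2161308 + (-382535/(-1214104) + l/1415329) = -2161308 + (-382535/(-1214104) + 1500685/1415329) = -2161308 + (-382535*(-1/1214104) + 1500685*(1/1415329)) = -2161308 + (382535/1214104 + 1500685/1415329) = -2161308 + 2363400540255/1718356600216 = -3713895503499102273/1718356600216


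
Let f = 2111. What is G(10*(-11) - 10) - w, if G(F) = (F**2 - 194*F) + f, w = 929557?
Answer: -889766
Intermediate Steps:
G(F) = 2111 + F**2 - 194*F (G(F) = (F**2 - 194*F) + 2111 = 2111 + F**2 - 194*F)
G(10*(-11) - 10) - w = (2111 + (10*(-11) - 10)**2 - 194*(10*(-11) - 10)) - 1*929557 = (2111 + (-110 - 10)**2 - 194*(-110 - 10)) - 929557 = (2111 + (-120)**2 - 194*(-120)) - 929557 = (2111 + 14400 + 23280) - 929557 = 39791 - 929557 = -889766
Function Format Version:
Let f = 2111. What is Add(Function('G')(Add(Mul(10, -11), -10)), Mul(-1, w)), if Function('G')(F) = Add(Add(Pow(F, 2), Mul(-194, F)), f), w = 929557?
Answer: -889766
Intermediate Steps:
Function('G')(F) = Add(2111, Pow(F, 2), Mul(-194, F)) (Function('G')(F) = Add(Add(Pow(F, 2), Mul(-194, F)), 2111) = Add(2111, Pow(F, 2), Mul(-194, F)))
Add(Function('G')(Add(Mul(10, -11), -10)), Mul(-1, w)) = Add(Add(2111, Pow(Add(Mul(10, -11), -10), 2), Mul(-194, Add(Mul(10, -11), -10))), Mul(-1, 929557)) = Add(Add(2111, Pow(Add(-110, -10), 2), Mul(-194, Add(-110, -10))), -929557) = Add(Add(2111, Pow(-120, 2), Mul(-194, -120)), -929557) = Add(Add(2111, 14400, 23280), -929557) = Add(39791, -929557) = -889766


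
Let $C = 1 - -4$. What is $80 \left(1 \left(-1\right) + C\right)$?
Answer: $320$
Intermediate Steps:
$C = 5$ ($C = 1 + 4 = 5$)
$80 \left(1 \left(-1\right) + C\right) = 80 \left(1 \left(-1\right) + 5\right) = 80 \left(-1 + 5\right) = 80 \cdot 4 = 320$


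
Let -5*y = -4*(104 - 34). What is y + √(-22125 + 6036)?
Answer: 56 + I*√16089 ≈ 56.0 + 126.84*I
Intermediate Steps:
y = 56 (y = -(-4)*(104 - 34)/5 = -(-4)*70/5 = -⅕*(-280) = 56)
y + √(-22125 + 6036) = 56 + √(-22125 + 6036) = 56 + √(-16089) = 56 + I*√16089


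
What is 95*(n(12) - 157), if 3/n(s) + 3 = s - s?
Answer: -15010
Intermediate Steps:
n(s) = -1 (n(s) = 3/(-3 + (s - s)) = 3/(-3 + 0) = 3/(-3) = 3*(-1/3) = -1)
95*(n(12) - 157) = 95*(-1 - 157) = 95*(-158) = -15010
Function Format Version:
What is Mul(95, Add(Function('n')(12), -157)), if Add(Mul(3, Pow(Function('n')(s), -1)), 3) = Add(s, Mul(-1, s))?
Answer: -15010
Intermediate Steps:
Function('n')(s) = -1 (Function('n')(s) = Mul(3, Pow(Add(-3, Add(s, Mul(-1, s))), -1)) = Mul(3, Pow(Add(-3, 0), -1)) = Mul(3, Pow(-3, -1)) = Mul(3, Rational(-1, 3)) = -1)
Mul(95, Add(Function('n')(12), -157)) = Mul(95, Add(-1, -157)) = Mul(95, -158) = -15010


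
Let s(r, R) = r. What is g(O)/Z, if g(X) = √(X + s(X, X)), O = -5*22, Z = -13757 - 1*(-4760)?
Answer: -2*I*√55/8997 ≈ -0.0016486*I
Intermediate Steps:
Z = -8997 (Z = -13757 + 4760 = -8997)
O = -110
g(X) = √2*√X (g(X) = √(X + X) = √(2*X) = √2*√X)
g(O)/Z = (√2*√(-110))/(-8997) = (√2*(I*√110))*(-1/8997) = (2*I*√55)*(-1/8997) = -2*I*√55/8997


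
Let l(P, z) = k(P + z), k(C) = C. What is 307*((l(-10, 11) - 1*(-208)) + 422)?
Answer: 193717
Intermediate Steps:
l(P, z) = P + z
307*((l(-10, 11) - 1*(-208)) + 422) = 307*(((-10 + 11) - 1*(-208)) + 422) = 307*((1 + 208) + 422) = 307*(209 + 422) = 307*631 = 193717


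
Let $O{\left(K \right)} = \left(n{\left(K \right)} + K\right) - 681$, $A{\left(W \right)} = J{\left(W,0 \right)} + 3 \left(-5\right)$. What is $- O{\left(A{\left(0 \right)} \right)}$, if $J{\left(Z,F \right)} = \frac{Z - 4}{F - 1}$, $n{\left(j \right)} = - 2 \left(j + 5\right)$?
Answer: $680$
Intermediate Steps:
$n{\left(j \right)} = -10 - 2 j$ ($n{\left(j \right)} = - 2 \left(5 + j\right) = -10 - 2 j$)
$J{\left(Z,F \right)} = \frac{-4 + Z}{-1 + F}$
$A{\left(W \right)} = -11 - W$ ($A{\left(W \right)} = \frac{-4 + W}{-1 + 0} + 3 \left(-5\right) = \frac{-4 + W}{-1} - 15 = - (-4 + W) - 15 = \left(4 - W\right) - 15 = -11 - W$)
$O{\left(K \right)} = -691 - K$ ($O{\left(K \right)} = \left(\left(-10 - 2 K\right) + K\right) - 681 = \left(-10 - K\right) - 681 = -691 - K$)
$- O{\left(A{\left(0 \right)} \right)} = - (-691 - \left(-11 - 0\right)) = - (-691 - \left(-11 + 0\right)) = - (-691 - -11) = - (-691 + 11) = \left(-1\right) \left(-680\right) = 680$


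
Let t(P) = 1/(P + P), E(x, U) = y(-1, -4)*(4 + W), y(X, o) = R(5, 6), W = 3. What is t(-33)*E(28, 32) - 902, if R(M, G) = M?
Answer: -59567/66 ≈ -902.53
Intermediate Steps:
y(X, o) = 5
E(x, U) = 35 (E(x, U) = 5*(4 + 3) = 5*7 = 35)
t(P) = 1/(2*P)
t(-33)*E(28, 32) - 902 = ((½)/(-33))*35 - 902 = ((½)*(-1/33))*35 - 902 = -1/66*35 - 902 = -35/66 - 902 = -59567/66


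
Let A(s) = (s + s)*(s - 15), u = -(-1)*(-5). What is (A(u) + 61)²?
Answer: 68121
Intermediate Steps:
u = -5 (u = -1*5 = -5)
A(s) = 2*s*(-15 + s) (A(s) = (2*s)*(-15 + s) = 2*s*(-15 + s))
(A(u) + 61)² = (2*(-5)*(-15 - 5) + 61)² = (2*(-5)*(-20) + 61)² = (200 + 61)² = 261² = 68121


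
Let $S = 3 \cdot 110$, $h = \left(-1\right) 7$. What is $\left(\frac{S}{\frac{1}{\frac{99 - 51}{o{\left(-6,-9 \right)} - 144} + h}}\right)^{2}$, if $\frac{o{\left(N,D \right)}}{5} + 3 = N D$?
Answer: $\frac{6430436100}{1369} \approx 4.6972 \cdot 10^{6}$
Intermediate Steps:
$o{\left(N,D \right)} = -15 + 5 D N$ ($o{\left(N,D \right)} = -15 + 5 N D = -15 + 5 D N$)
$h = -7$
$S = 330$
$\left(\frac{S}{\frac{1}{\frac{99 - 51}{o{\left(-6,-9 \right)} - 144} + h}}\right)^{2} = \left(\frac{330}{\frac{1}{\frac{99 - 51}{\left(-15 + 5 \left(-9\right) \left(-6\right)\right) - 144} - 7}}\right)^{2} = \left(\frac{330}{\frac{1}{\frac{48}{\left(-15 + 270\right) - 144} - 7}}\right)^{2} = \left(\frac{330}{\frac{1}{\frac{48}{255 - 144} - 7}}\right)^{2} = \left(\frac{330}{\frac{1}{\frac{48}{111} - 7}}\right)^{2} = \left(\frac{330}{\frac{1}{48 \cdot \frac{1}{111} - 7}}\right)^{2} = \left(\frac{330}{\frac{1}{\frac{16}{37} - 7}}\right)^{2} = \left(\frac{330}{\frac{1}{- \frac{243}{37}}}\right)^{2} = \left(\frac{330}{- \frac{37}{243}}\right)^{2} = \left(330 \left(- \frac{243}{37}\right)\right)^{2} = \left(- \frac{80190}{37}\right)^{2} = \frac{6430436100}{1369}$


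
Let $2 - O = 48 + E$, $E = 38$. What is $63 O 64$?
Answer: $-338688$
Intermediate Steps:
$O = -84$ ($O = 2 - \left(48 + 38\right) = 2 - 86 = -84$)
$63 O 64 = 63 \left(-84\right) 64 = \left(-5292\right) 64 = -338688$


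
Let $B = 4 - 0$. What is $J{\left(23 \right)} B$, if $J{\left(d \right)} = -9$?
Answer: $-36$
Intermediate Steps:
$B = 4$ ($B = 4 + 0 = 4$)
$J{\left(23 \right)} B = \left(-9\right) 4 = -36$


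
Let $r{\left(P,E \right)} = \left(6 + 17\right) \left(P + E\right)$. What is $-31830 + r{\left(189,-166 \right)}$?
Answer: $-31301$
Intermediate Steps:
$r{\left(P,E \right)} = 23 E + 23 P$ ($r{\left(P,E \right)} = 23 \left(E + P\right) = 23 E + 23 P$)
$-31830 + r{\left(189,-166 \right)} = -31830 + \left(23 \left(-166\right) + 23 \cdot 189\right) = -31830 + \left(-3818 + 4347\right) = -31830 + 529 = -31301$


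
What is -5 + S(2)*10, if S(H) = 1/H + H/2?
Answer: 10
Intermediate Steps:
S(H) = 1/H + H/2 (S(H) = 1/H + H*(½) = 1/H + H/2)
-5 + S(2)*10 = -5 + (1/2 + (½)*2)*10 = -5 + (½ + 1)*10 = -5 + (3/2)*10 = -5 + 15 = 10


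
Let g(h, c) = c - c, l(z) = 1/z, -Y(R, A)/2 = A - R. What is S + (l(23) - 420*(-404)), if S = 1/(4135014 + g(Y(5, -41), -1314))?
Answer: 16137475171997/95105322 ≈ 1.6968e+5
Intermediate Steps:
Y(R, A) = -2*A + 2*R (Y(R, A) = -2*(A - R) = -2*A + 2*R)
g(h, c) = 0
S = 1/4135014 (S = 1/(4135014 + 0) = 1/4135014 ≈ 2.4184e-7)
S + (l(23) - 420*(-404)) = 1/4135014 + (1/23 - 420*(-404)) = 1/4135014 + (1/23 + 169680) = 1/4135014 + 3902641/23 = 16137475171997/95105322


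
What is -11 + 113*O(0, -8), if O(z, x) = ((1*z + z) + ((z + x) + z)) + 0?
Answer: -915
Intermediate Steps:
O(z, x) = x + 4*z (O(z, x) = ((z + z) + ((x + z) + z)) + 0 = (2*z + (x + 2*z)) + 0 = (x + 4*z) + 0 = x + 4*z)
-11 + 113*O(0, -8) = -11 + 113*(-8 + 4*0) = -11 + 113*(-8 + 0) = -11 + 113*(-8) = -11 - 904 = -915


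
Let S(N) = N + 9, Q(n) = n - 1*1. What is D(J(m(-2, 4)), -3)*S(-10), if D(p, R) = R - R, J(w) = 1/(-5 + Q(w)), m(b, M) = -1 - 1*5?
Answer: 0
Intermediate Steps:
Q(n) = -1 + n (Q(n) = n - 1 = -1 + n)
m(b, M) = -6 (m(b, M) = -1 - 5 = -6)
J(w) = 1/(-6 + w) (J(w) = 1/(-5 + (-1 + w)) = 1/(-6 + w))
D(p, R) = 0
S(N) = 9 + N
D(J(m(-2, 4)), -3)*S(-10) = 0*(9 - 10) = 0*(-1) = 0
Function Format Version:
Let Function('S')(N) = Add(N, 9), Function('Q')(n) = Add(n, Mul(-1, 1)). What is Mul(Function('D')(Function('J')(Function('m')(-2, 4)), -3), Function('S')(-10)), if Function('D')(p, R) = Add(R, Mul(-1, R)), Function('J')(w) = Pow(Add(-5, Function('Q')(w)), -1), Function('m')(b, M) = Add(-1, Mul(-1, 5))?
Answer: 0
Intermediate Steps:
Function('Q')(n) = Add(-1, n) (Function('Q')(n) = Add(n, -1) = Add(-1, n))
Function('m')(b, M) = -6 (Function('m')(b, M) = Add(-1, -5) = -6)
Function('J')(w) = Pow(Add(-6, w), -1) (Function('J')(w) = Pow(Add(-5, Add(-1, w)), -1) = Pow(Add(-6, w), -1))
Function('D')(p, R) = 0
Function('S')(N) = Add(9, N)
Mul(Function('D')(Function('J')(Function('m')(-2, 4)), -3), Function('S')(-10)) = Mul(0, Add(9, -10)) = Mul(0, -1) = 0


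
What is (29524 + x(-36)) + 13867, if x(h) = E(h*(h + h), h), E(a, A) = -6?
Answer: 43385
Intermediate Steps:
x(h) = -6
(29524 + x(-36)) + 13867 = (29524 - 6) + 13867 = 29518 + 13867 = 43385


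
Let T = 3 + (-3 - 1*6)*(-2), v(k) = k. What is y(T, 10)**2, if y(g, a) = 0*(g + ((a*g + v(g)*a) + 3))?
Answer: 0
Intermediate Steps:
T = 21 (T = 3 + (-3 - 6)*(-2) = 3 - 9*(-2) = 3 + 18 = 21)
y(g, a) = 0 (y(g, a) = 0*(g + ((a*g + g*a) + 3)) = 0*(g + ((a*g + a*g) + 3)) = 0*(g + (2*a*g + 3)) = 0*(g + (3 + 2*a*g)) = 0*(3 + g + 2*a*g) = 0)
y(T, 10)**2 = 0**2 = 0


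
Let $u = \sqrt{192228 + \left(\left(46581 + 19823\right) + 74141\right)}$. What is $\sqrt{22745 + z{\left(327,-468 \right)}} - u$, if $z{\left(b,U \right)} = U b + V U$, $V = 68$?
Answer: $- \sqrt{332773} + i \sqrt{162115} \approx -576.87 + 402.64 i$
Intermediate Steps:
$z{\left(b,U \right)} = 68 U + U b$ ($z{\left(b,U \right)} = U b + 68 U = 68 U + U b$)
$u = \sqrt{332773}$ ($u = \sqrt{192228 + \left(66404 + 74141\right)} = \sqrt{192228 + 140545} = \sqrt{332773} \approx 576.87$)
$\sqrt{22745 + z{\left(327,-468 \right)}} - u = \sqrt{22745 - 468 \left(68 + 327\right)} - \sqrt{332773} = \sqrt{22745 - 184860} - \sqrt{332773} = \sqrt{-162115} - \sqrt{332773} = i \sqrt{162115} - \sqrt{332773} = - \sqrt{332773} + i \sqrt{162115}$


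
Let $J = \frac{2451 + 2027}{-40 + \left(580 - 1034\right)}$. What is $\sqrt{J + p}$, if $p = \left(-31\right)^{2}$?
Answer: $\frac{2 \sqrt{14519154}}{247} \approx 30.853$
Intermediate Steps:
$J = - \frac{2239}{247}$ ($J = \frac{4478}{-40 - 454} = \frac{4478}{-494} = 4478 \left(- \frac{1}{494}\right) = - \frac{2239}{247} \approx -9.0648$)
$p = 961$
$\sqrt{J + p} = \sqrt{- \frac{2239}{247} + 961} = \sqrt{\frac{235128}{247}} = \frac{2 \sqrt{14519154}}{247}$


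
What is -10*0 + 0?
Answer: 0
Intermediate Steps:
-10*0 + 0 = 0 + 0 = 0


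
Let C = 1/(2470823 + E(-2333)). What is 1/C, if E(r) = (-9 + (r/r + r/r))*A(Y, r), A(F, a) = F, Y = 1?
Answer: 2470816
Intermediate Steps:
E(r) = -7 (E(r) = (-9 + (r/r + r/r))*1 = (-9 + (1 + 1))*1 = (-9 + 2)*1 = -7*1 = -7)
C = 1/2470816 (C = 1/(2470823 - 7) = 1/2470816 ≈ 4.0472e-7)
1/C = 1/(1/2470816) = 2470816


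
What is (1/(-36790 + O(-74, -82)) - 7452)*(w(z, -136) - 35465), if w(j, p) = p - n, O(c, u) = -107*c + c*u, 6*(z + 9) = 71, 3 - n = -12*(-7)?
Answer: 1509026431920/5701 ≈ 2.6470e+8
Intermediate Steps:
n = -81 (n = 3 - (-12)*(-7) = 3 - 1*84 = 3 - 84 = -81)
z = 17/6 (z = -9 + (⅙)*71 = -9 + 71/6 = 17/6 ≈ 2.8333)
w(j, p) = 81 + p (w(j, p) = p - 1*(-81) = p + 81 = 81 + p)
(1/(-36790 + O(-74, -82)) - 7452)*(w(z, -136) - 35465) = (1/(-36790 - 74*(-107 - 82)) - 7452)*((81 - 136) - 35465) = (1/(-36790 - 74*(-189)) - 7452)*(-55 - 35465) = (1/(-36790 + 13986) - 7452)*(-35520) = (1/(-22804) - 7452)*(-35520) = (-1/22804 - 7452)*(-35520) = -169935409/22804*(-35520) = 1509026431920/5701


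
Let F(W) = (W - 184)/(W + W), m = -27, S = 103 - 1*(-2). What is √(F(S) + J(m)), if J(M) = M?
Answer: I*√1207290/210 ≈ 5.2322*I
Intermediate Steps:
S = 105 (S = 103 + 2 = 105)
F(W) = (-184 + W)/(2*W) (F(W) = (-184 + W)/((2*W)) = (-184 + W)*(1/(2*W)) = (-184 + W)/(2*W))
√(F(S) + J(m)) = √((½)*(-184 + 105)/105 - 27) = √((½)*(1/105)*(-79) - 27) = √(-79/210 - 27) = √(-5749/210) = I*√1207290/210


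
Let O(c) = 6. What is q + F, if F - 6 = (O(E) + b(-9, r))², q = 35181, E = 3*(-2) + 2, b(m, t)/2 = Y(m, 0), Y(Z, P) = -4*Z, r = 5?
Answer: 41271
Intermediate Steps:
b(m, t) = -8*m (b(m, t) = 2*(-4*m) = -8*m)
E = -4 (E = -6 + 2 = -4)
F = 6090 (F = 6 + (6 - 8*(-9))² = 6 + (6 + 72)² = 6 + 78² = 6 + 6084 = 6090)
q + F = 35181 + 6090 = 41271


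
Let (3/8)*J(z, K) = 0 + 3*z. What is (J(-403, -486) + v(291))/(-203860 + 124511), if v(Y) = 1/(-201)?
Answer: 648025/15949149 ≈ 0.040631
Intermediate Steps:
v(Y) = -1/201
J(z, K) = 8*z (J(z, K) = 8*(0 + 3*z)/3 = 8*(3*z)/3 = 8*z)
(J(-403, -486) + v(291))/(-203860 + 124511) = (8*(-403) - 1/201)/(-203860 + 124511) = (-3224 - 1/201)/(-79349) = -648025/201*(-1/79349) = 648025/15949149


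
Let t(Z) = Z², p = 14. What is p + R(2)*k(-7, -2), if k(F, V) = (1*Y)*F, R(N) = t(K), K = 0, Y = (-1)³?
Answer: 14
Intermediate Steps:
Y = -1
R(N) = 0 (R(N) = 0² = 0)
k(F, V) = -F (k(F, V) = (1*(-1))*F = -F)
p + R(2)*k(-7, -2) = 14 + 0*(-1*(-7)) = 14 + 0*7 = 14 + 0 = 14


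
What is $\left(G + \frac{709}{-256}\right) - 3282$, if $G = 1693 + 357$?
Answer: $- \frac{316101}{256} \approx -1234.8$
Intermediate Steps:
$G = 2050$
$\left(G + \frac{709}{-256}\right) - 3282 = \left(2050 + \frac{709}{-256}\right) - 3282 = \left(2050 + 709 \left(- \frac{1}{256}\right)\right) - 3282 = \left(2050 - \frac{709}{256}\right) - 3282 = \frac{524091}{256} - 3282 = - \frac{316101}{256}$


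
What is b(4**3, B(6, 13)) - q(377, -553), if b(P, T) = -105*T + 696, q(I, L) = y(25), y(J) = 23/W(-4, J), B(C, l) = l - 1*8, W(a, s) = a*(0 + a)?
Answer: 2713/16 ≈ 169.56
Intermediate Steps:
W(a, s) = a**2 (W(a, s) = a*a = a**2)
B(C, l) = -8 + l (B(C, l) = l - 8 = -8 + l)
y(J) = 23/16 (y(J) = 23/((-4)**2) = 23/16)
q(I, L) = 23/16
b(P, T) = 696 - 105*T
b(4**3, B(6, 13)) - q(377, -553) = (696 - 105*(-8 + 13)) - 1*23/16 = (696 - 105*5) - 23/16 = (696 - 525) - 23/16 = 171 - 23/16 = 2713/16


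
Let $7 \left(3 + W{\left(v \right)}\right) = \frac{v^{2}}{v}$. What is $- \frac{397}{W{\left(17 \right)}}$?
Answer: $\frac{2779}{4} \approx 694.75$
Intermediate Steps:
$W{\left(v \right)} = -3 + \frac{v}{7}$ ($W{\left(v \right)} = -3 + \frac{v^{2} \frac{1}{v}}{7} = -3 + \frac{v}{7}$)
$- \frac{397}{W{\left(17 \right)}} = - \frac{397}{-3 + \frac{1}{7} \cdot 17} = - \frac{397}{-3 + \frac{17}{7}} = - \frac{397}{- \frac{4}{7}} = \left(-397\right) \left(- \frac{7}{4}\right) = \frac{2779}{4}$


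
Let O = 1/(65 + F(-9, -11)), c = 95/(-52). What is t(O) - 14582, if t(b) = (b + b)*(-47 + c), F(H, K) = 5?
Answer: -26541779/1820 ≈ -14583.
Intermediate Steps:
c = -95/52 (c = 95*(-1/52) = -95/52 ≈ -1.8269)
O = 1/70 (O = 1/(65 + 5) = 1/70 ≈ 0.014286)
t(b) = -2539*b/26 (t(b) = (b + b)*(-47 - 95/52) = (2*b)*(-2539/52) = -2539*b/26)
t(O) - 14582 = -2539/26*1/70 - 14582 = -2539/1820 - 14582 = -26541779/1820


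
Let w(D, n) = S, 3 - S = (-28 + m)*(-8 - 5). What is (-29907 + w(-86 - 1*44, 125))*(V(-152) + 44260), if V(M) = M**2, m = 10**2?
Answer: -1951400352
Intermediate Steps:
m = 100
S = 939 (S = 3 - (-28 + 100)*(-8 - 5) = 3 - 72*(-13) = 3 - 1*(-936) = 3 + 936 = 939)
w(D, n) = 939
(-29907 + w(-86 - 1*44, 125))*(V(-152) + 44260) = (-29907 + 939)*((-152)**2 + 44260) = -28968*(23104 + 44260) = -28968*67364 = -1951400352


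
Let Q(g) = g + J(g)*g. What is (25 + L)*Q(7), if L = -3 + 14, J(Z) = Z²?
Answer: 12600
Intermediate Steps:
L = 11
Q(g) = g + g³ (Q(g) = g + g²*g = g + g³)
(25 + L)*Q(7) = (25 + 11)*(7 + 7³) = 36*(7 + 343) = 36*350 = 12600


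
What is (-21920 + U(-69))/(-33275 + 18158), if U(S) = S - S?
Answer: 21920/15117 ≈ 1.4500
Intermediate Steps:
U(S) = 0
(-21920 + U(-69))/(-33275 + 18158) = (-21920 + 0)/(-33275 + 18158) = -21920/(-15117) = -21920*(-1/15117) = 21920/15117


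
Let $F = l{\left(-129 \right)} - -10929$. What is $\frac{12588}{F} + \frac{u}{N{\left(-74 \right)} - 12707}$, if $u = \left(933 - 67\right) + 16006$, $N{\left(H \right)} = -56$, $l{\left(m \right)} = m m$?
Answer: $- \frac{50750066}{58645985} \approx -0.86536$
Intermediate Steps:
$l{\left(m \right)} = m^{2}$
$F = 27570$ ($F = \left(-129\right)^{2} - -10929 = 16641 + 10929 = 27570$)
$u = 16872$ ($u = 866 + 16006 = 16872$)
$\frac{12588}{F} + \frac{u}{N{\left(-74 \right)} - 12707} = \frac{12588}{27570} + \frac{16872}{-56 - 12707} = 12588 \cdot \frac{1}{27570} + \frac{16872}{-56 - 12707} = \frac{2098}{4595} + \frac{16872}{-12763} = \frac{2098}{4595} + 16872 \left(- \frac{1}{12763}\right) = \frac{2098}{4595} - \frac{16872}{12763} = - \frac{50750066}{58645985}$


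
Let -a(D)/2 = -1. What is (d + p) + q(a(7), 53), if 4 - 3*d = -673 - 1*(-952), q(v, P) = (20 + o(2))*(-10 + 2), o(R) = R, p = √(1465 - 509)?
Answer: -803/3 + 2*√239 ≈ -236.75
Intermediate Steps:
p = 2*√239 (p = √956 = 2*√239 ≈ 30.919)
a(D) = 2 (a(D) = -2*(-1) = 2)
q(v, P) = -176 (q(v, P) = (20 + 2)*(-10 + 2) = 22*(-8) = -176)
d = -275/3 (d = 4/3 - (-673 - 1*(-952))/3 = 4/3 - (-673 + 952)/3 = 4/3 - ⅓*279 = 4/3 - 93 = -275/3 ≈ -91.667)
(d + p) + q(a(7), 53) = (-275/3 + 2*√239) - 176 = -803/3 + 2*√239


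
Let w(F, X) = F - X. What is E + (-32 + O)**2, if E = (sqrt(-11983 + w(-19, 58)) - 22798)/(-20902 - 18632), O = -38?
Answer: 96869699/19767 - I*sqrt(335)/6589 ≈ 4900.6 - 0.0027778*I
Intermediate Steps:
E = 11399/19767 - I*sqrt(335)/6589 (E = (sqrt(-11983 + (-19 - 1*58)) - 22798)/(-20902 - 18632) = (sqrt(-11983 + (-19 - 58)) - 22798)/(-39534) = (sqrt(-11983 - 77) - 22798)*(-1/39534) = (sqrt(-12060) - 22798)*(-1/39534) = (6*I*sqrt(335) - 22798)*(-1/39534) = (-22798 + 6*I*sqrt(335))*(-1/39534) = 11399/19767 - I*sqrt(335)/6589 ≈ 0.57667 - 0.0027778*I)
E + (-32 + O)**2 = (11399/19767 - I*sqrt(335)/6589) + (-32 - 38)**2 = (11399/19767 - I*sqrt(335)/6589) + (-70)**2 = (11399/19767 - I*sqrt(335)/6589) + 4900 = 96869699/19767 - I*sqrt(335)/6589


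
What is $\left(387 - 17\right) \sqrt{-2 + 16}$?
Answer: $370 \sqrt{14} \approx 1384.4$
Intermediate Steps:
$\left(387 - 17\right) \sqrt{-2 + 16} = \left(387 - 17\right) \sqrt{14} = 370 \sqrt{14}$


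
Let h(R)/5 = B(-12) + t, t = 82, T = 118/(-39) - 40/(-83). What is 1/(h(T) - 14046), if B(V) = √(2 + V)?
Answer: -6818/92970373 - 5*I*√10/185940746 ≈ -7.3335e-5 - 8.5035e-8*I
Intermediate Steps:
T = -8234/3237 (T = 118*(-1/39) - 40*(-1/83) = -118/39 + 40/83 = -8234/3237 ≈ -2.5437)
h(R) = 410 + 5*I*√10 (h(R) = 5*(√(2 - 12) + 82) = 5*(√(-10) + 82) = 5*(I*√10 + 82) = 5*(82 + I*√10) = 410 + 5*I*√10)
1/(h(T) - 14046) = 1/((410 + 5*I*√10) - 14046) = 1/(-13636 + 5*I*√10)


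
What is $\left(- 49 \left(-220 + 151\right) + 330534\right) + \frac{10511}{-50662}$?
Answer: $\frac{16916791219}{50662} \approx 3.3392 \cdot 10^{5}$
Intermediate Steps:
$\left(- 49 \left(-220 + 151\right) + 330534\right) + \frac{10511}{-50662} = \left(\left(-49\right) \left(-69\right) + 330534\right) + 10511 \left(- \frac{1}{50662}\right) = \left(3381 + 330534\right) - \frac{10511}{50662} = 333915 - \frac{10511}{50662} = \frac{16916791219}{50662}$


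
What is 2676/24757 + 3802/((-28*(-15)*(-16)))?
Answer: -38071697/83183520 ≈ -0.45768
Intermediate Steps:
2676/24757 + 3802/((-28*(-15)*(-16))) = 2676*(1/24757) + 3802/((420*(-16))) = 2676/24757 + 3802/(-6720) = 2676/24757 + 3802*(-1/6720) = 2676/24757 - 1901/3360 = -38071697/83183520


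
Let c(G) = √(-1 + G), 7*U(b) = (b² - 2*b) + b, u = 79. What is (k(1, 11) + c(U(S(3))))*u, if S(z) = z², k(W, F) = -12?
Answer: -948 + 79*√455/7 ≈ -707.27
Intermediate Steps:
U(b) = -b/7 + b²/7 (U(b) = ((b² - 2*b) + b)/7 = (b² - b)/7 = -b/7 + b²/7)
(k(1, 11) + c(U(S(3))))*u = (-12 + √(-1 + (⅐)*3²*(-1 + 3²)))*79 = (-12 + √(-1 + (⅐)*9*(-1 + 9)))*79 = (-12 + √(-1 + (⅐)*9*8))*79 = (-12 + √(-1 + 72/7))*79 = (-12 + √(65/7))*79 = (-12 + √455/7)*79 = -948 + 79*√455/7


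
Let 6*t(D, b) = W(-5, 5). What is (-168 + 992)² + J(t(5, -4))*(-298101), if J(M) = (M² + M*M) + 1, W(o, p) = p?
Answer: -198925/6 ≈ -33154.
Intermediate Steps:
t(D, b) = ⅚ (t(D, b) = (⅙)*5 = ⅚)
J(M) = 1 + 2*M² (J(M) = (M² + M²) + 1 = 2*M² + 1 = 1 + 2*M²)
(-168 + 992)² + J(t(5, -4))*(-298101) = (-168 + 992)² + (1 + 2*(⅚)²)*(-298101) = 824² + (1 + 2*(25/36))*(-298101) = 678976 + (1 + 25/18)*(-298101) = 678976 + (43/18)*(-298101) = 678976 - 4272781/6 = -198925/6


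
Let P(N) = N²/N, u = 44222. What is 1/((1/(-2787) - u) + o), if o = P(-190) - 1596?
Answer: -2787/128224297 ≈ -2.1735e-5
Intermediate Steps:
P(N) = N
o = -1786 (o = -190 - 1596 = -1786)
1/((1/(-2787) - u) + o) = 1/((1/(-2787) - 1*44222) - 1786) = 1/((-1/2787 - 44222) - 1786) = 1/(-123246715/2787 - 1786) = 1/(-128224297/2787) = -2787/128224297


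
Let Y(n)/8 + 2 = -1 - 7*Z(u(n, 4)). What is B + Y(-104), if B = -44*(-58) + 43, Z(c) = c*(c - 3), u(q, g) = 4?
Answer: 2347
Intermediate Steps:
Z(c) = c*(-3 + c)
B = 2595 (B = 2552 + 43 = 2595)
Y(n) = -248 (Y(n) = -16 + 8*(-1 - 28*(-3 + 4)) = -16 + 8*(-1 - 28) = -16 + 8*(-29) = -16 - 232 = -248)
B + Y(-104) = 2595 - 248 = 2347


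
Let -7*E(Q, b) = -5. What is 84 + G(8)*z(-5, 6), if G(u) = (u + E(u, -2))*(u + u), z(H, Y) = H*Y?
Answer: -28692/7 ≈ -4098.9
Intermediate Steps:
E(Q, b) = 5/7 (E(Q, b) = -⅐*(-5) = 5/7)
G(u) = 2*u*(5/7 + u) (G(u) = (u + 5/7)*(u + u) = (5/7 + u)*(2*u) = 2*u*(5/7 + u))
84 + G(8)*z(-5, 6) = 84 + ((2/7)*8*(5 + 7*8))*(-5*6) = 84 + ((2/7)*8*(5 + 56))*(-30) = 84 + ((2/7)*8*61)*(-30) = 84 + (976/7)*(-30) = 84 - 29280/7 = -28692/7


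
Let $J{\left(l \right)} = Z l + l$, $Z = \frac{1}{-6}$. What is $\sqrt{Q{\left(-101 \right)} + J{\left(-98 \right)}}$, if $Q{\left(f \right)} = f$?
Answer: $\frac{2 i \sqrt{411}}{3} \approx 13.515 i$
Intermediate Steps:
$Z = - \frac{1}{6} \approx -0.16667$
$J{\left(l \right)} = \frac{5 l}{6}$ ($J{\left(l \right)} = - \frac{l}{6} + l = \frac{5 l}{6}$)
$\sqrt{Q{\left(-101 \right)} + J{\left(-98 \right)}} = \sqrt{-101 + \frac{5}{6} \left(-98\right)} = \sqrt{-101 - \frac{245}{3}} = \sqrt{- \frac{548}{3}} = \frac{2 i \sqrt{411}}{3}$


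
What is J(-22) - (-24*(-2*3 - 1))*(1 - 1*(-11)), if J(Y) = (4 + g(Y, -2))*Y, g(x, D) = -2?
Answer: -2060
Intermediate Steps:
J(Y) = 2*Y (J(Y) = (4 - 2)*Y = 2*Y)
J(-22) - (-24*(-2*3 - 1))*(1 - 1*(-11)) = 2*(-22) - (-24*(-2*3 - 1))*(1 - 1*(-11)) = -44 - (-24*(-6 - 1))*(1 + 11) = -44 - (-24*(-7))*12 = -44 - 168*12 = -44 - 1*2016 = -44 - 2016 = -2060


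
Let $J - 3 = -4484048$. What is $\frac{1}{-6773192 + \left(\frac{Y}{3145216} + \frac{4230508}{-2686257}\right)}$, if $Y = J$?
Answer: $- \frac{8448858496512}{57225766128865825597} \approx -1.4764 \cdot 10^{-7}$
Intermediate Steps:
$J = -4484045$ ($J = 3 - 4484048 = -4484045$)
$Y = -4484045$
$\frac{1}{-6773192 + \left(\frac{Y}{3145216} + \frac{4230508}{-2686257}\right)} = \frac{1}{-6773192 + \left(- \frac{4484045}{3145216} + \frac{4230508}{-2686257}\right)} = \frac{1}{-6773192 + \left(\left(-4484045\right) \frac{1}{3145216} + 4230508 \left(- \frac{1}{2686257}\right)\right)} = \frac{1}{-6773192 - \frac{25351158719293}{8448858496512}} = \frac{1}{- \frac{57225766128865825597}{8448858496512}} = - \frac{8448858496512}{57225766128865825597}$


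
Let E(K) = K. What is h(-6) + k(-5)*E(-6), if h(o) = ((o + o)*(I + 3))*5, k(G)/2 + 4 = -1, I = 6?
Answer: -480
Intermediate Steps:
k(G) = -10 (k(G) = -8 + 2*(-1) = -8 - 2 = -10)
h(o) = 90*o (h(o) = ((o + o)*(6 + 3))*5 = ((2*o)*9)*5 = (18*o)*5 = 90*o)
h(-6) + k(-5)*E(-6) = 90*(-6) - 10*(-6) = -540 + 60 = -480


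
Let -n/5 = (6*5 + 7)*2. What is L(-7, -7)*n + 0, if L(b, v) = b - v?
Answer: 0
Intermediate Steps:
n = -370 (n = -5*(6*5 + 7)*2 = -5*(30 + 7)*2 = -185*2 = -5*74 = -370)
L(-7, -7)*n + 0 = (-7 - 1*(-7))*(-370) + 0 = (-7 + 7)*(-370) + 0 = 0*(-370) + 0 = 0 + 0 = 0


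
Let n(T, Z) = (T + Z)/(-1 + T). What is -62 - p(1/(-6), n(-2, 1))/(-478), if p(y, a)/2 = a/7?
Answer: -311177/5019 ≈ -62.000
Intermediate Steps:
n(T, Z) = (T + Z)/(-1 + T)
p(y, a) = 2*a/7 (p(y, a) = 2*(a/7) = 2*a/7)
-62 - p(1/(-6), n(-2, 1))/(-478) = -62 - 2*((-2 + 1)/(-1 - 2))/7/(-478) = -62 - 2*(-1/(-3))/7*(-1)/478 = -62 - 2*(-1/3*(-1))/7*(-1)/478 = -62 - (2/7)*(1/3)*(-1)/478 = -62 - 2*(-1)/(21*478) = -62 - 1*(-1/5019) = -62 + 1/5019 = -311177/5019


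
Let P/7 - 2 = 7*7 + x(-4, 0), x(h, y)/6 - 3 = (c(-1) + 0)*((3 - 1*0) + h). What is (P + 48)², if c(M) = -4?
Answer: 488601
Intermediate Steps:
x(h, y) = -54 - 24*h (x(h, y) = 18 + 6*((-4 + 0)*((3 - 1*0) + h)) = 18 + 6*(-4*((3 + 0) + h)) = 18 + 6*(-4*(3 + h)) = 18 + 6*(-12 - 4*h) = 18 + (-72 - 24*h) = -54 - 24*h)
P = 651 (P = 14 + 7*(7*7 + (-54 - 24*(-4))) = 14 + 7*(49 + (-54 + 96)) = 14 + 7*(49 + 42) = 14 + 7*91 = 14 + 637 = 651)
(P + 48)² = (651 + 48)² = 699² = 488601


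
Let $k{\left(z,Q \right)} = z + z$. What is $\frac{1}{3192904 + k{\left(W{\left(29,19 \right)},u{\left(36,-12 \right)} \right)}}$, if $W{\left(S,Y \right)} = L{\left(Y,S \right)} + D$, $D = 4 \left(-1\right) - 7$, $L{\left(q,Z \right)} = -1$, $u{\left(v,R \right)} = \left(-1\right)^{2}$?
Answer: $\frac{1}{3192880} \approx 3.132 \cdot 10^{-7}$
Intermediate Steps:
$u{\left(v,R \right)} = 1$
$D = -11$ ($D = -4 - 7 = -11$)
$W{\left(S,Y \right)} = -12$ ($W{\left(S,Y \right)} = -1 - 11 = -12$)
$k{\left(z,Q \right)} = 2 z$
$\frac{1}{3192904 + k{\left(W{\left(29,19 \right)},u{\left(36,-12 \right)} \right)}} = \frac{1}{3192904 + 2 \left(-12\right)} = \frac{1}{3192904 - 24} = \frac{1}{3192880}$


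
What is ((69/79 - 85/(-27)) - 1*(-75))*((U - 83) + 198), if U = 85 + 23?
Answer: 37587319/2133 ≈ 17622.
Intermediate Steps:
U = 108
((69/79 - 85/(-27)) - 1*(-75))*((U - 83) + 198) = ((69/79 - 85/(-27)) - 1*(-75))*((108 - 83) + 198) = ((69*(1/79) - 85*(-1/27)) + 75)*(25 + 198) = ((69/79 + 85/27) + 75)*223 = (8578/2133 + 75)*223 = (168553/2133)*223 = 37587319/2133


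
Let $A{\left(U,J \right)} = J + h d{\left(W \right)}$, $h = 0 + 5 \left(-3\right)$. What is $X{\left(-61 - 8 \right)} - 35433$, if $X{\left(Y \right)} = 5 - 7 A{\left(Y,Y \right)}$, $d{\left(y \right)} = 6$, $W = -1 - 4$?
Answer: $-34315$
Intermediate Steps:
$h = -15$ ($h = 0 - 15 = -15$)
$W = -5$ ($W = -1 - 4 = -5$)
$A{\left(U,J \right)} = -90 + J$ ($A{\left(U,J \right)} = J - 90 = -90 + J$)
$X{\left(Y \right)} = 635 - 7 Y$ ($X{\left(Y \right)} = 5 - 7 \left(-90 + Y\right) = 5 - \left(-630 + 7 Y\right) = 635 - 7 Y$)
$X{\left(-61 - 8 \right)} - 35433 = \left(635 - 7 \left(-61 - 8\right)\right) - 35433 = \left(635 - -483\right) - 35433 = \left(635 + 483\right) - 35433 = 1118 - 35433 = -34315$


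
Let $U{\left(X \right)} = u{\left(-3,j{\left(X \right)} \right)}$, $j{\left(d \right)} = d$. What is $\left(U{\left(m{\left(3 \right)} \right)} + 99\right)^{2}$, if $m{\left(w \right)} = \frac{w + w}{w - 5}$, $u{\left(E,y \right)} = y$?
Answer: $9216$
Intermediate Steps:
$m{\left(w \right)} = \frac{2 w}{-5 + w}$
$U{\left(X \right)} = X$
$\left(U{\left(m{\left(3 \right)} \right)} + 99\right)^{2} = \left(2 \cdot 3 \frac{1}{-5 + 3} + 99\right)^{2} = \left(2 \cdot 3 \frac{1}{-2} + 99\right)^{2} = \left(2 \cdot 3 \left(- \frac{1}{2}\right) + 99\right)^{2} = \left(-3 + 99\right)^{2} = 96^{2} = 9216$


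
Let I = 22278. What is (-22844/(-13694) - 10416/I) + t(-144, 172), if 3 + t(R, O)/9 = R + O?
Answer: 5750678469/25422911 ≈ 226.20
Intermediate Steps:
t(R, O) = -27 + 9*O + 9*R (t(R, O) = -27 + 9*(R + O) = -27 + 9*(O + R) = -27 + (9*O + 9*R) = -27 + 9*O + 9*R)
(-22844/(-13694) - 10416/I) + t(-144, 172) = (-22844/(-13694) - 10416/22278) + (-27 + 9*172 + 9*(-144)) = (-22844*(-1/13694) - 10416*1/22278) + (-27 + 1548 - 1296) = (11422/6847 - 1736/3713) + 225 = 30523494/25422911 + 225 = 5750678469/25422911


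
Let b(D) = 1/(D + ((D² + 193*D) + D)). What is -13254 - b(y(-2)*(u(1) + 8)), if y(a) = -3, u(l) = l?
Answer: -60120143/4536 ≈ -13254.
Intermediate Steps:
b(D) = 1/(D² + 195*D) (b(D) = 1/(D + (D² + 194*D)) = 1/(D² + 195*D))
-13254 - b(y(-2)*(u(1) + 8)) = -13254 - 1/(((-3*(1 + 8)))*(195 - 3*(1 + 8))) = -13254 - 1/(((-3*9))*(195 - 3*9)) = -13254 - 1/((-27)*(195 - 27)) = -13254 - (-1)/(27*168) = -13254 - 1*(-1/4536) = -13254 + 1/4536 = -60120143/4536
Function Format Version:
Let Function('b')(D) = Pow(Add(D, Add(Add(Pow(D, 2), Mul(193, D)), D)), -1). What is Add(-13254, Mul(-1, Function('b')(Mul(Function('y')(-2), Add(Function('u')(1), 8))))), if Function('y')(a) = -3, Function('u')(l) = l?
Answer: Rational(-60120143, 4536) ≈ -13254.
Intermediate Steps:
Function('b')(D) = Pow(Add(Pow(D, 2), Mul(195, D)), -1) (Function('b')(D) = Pow(Add(D, Add(Pow(D, 2), Mul(194, D))), -1) = Pow(Add(Pow(D, 2), Mul(195, D)), -1))
Add(-13254, Mul(-1, Function('b')(Mul(Function('y')(-2), Add(Function('u')(1), 8))))) = Add(-13254, Mul(-1, Mul(Pow(Mul(-3, Add(1, 8)), -1), Pow(Add(195, Mul(-3, Add(1, 8))), -1)))) = Add(-13254, Mul(-1, Mul(Pow(Mul(-3, 9), -1), Pow(Add(195, Mul(-3, 9)), -1)))) = Add(-13254, Mul(-1, Mul(Pow(-27, -1), Pow(Add(195, -27), -1)))) = Add(-13254, Mul(-1, Mul(Rational(-1, 27), Pow(168, -1)))) = Add(-13254, Mul(-1, Mul(Rational(-1, 27), Rational(1, 168)))) = Add(-13254, Mul(-1, Rational(-1, 4536))) = Add(-13254, Rational(1, 4536)) = Rational(-60120143, 4536)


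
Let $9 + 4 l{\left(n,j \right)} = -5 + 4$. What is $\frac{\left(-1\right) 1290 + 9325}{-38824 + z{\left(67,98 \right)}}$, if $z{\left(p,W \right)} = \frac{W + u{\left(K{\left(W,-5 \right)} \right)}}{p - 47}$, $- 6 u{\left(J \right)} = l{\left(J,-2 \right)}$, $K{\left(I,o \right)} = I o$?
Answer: $- \frac{1928400}{9316579} \approx -0.20699$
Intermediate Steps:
$l{\left(n,j \right)} = - \frac{5}{2}$ ($l{\left(n,j \right)} = - \frac{9}{4} + \frac{-5 + 4}{4} = - \frac{9}{4} + \frac{1}{4} \left(-1\right) = - \frac{9}{4} - \frac{1}{4} = - \frac{5}{2}$)
$u{\left(J \right)} = \frac{5}{12}$ ($u{\left(J \right)} = \left(- \frac{1}{6}\right) \left(- \frac{5}{2}\right) = \frac{5}{12}$)
$z{\left(p,W \right)} = \frac{\frac{5}{12} + W}{-47 + p}$ ($z{\left(p,W \right)} = \frac{W + \frac{5}{12}}{p - 47} = \frac{\frac{5}{12} + W}{-47 + p}$)
$\frac{\left(-1\right) 1290 + 9325}{-38824 + z{\left(67,98 \right)}} = \frac{\left(-1\right) 1290 + 9325}{-38824 + \frac{\frac{5}{12} + 98}{-47 + 67}} = \frac{-1290 + 9325}{-38824 + \frac{1}{20} \cdot \frac{1181}{12}} = \frac{8035}{-38824 + \frac{1}{20} \cdot \frac{1181}{12}} = \frac{8035}{-38824 + \frac{1181}{240}} = \frac{8035}{- \frac{9316579}{240}} = 8035 \left(- \frac{240}{9316579}\right) = - \frac{1928400}{9316579}$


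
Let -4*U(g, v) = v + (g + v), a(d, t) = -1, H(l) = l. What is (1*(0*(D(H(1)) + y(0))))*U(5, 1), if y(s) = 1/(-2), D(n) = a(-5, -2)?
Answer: 0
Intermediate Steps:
U(g, v) = -v/2 - g/4 (U(g, v) = -(v + (g + v))/4 = -(g + 2*v)/4 = -v/2 - g/4)
D(n) = -1
y(s) = -½
(1*(0*(D(H(1)) + y(0))))*U(5, 1) = (1*(0*(-1 - ½)))*(-½*1 - ¼*5) = (1*(0*(-3/2)))*(-½ - 5/4) = (1*0)*(-7/4) = 0*(-7/4) = 0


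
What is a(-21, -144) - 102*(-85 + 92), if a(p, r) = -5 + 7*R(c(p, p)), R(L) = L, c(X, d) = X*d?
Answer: 2368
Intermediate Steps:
a(p, r) = -5 + 7*p**2 (a(p, r) = -5 + 7*(p*p) = -5 + 7*p**2)
a(-21, -144) - 102*(-85 + 92) = (-5 + 7*(-21)**2) - 102*(-85 + 92) = (-5 + 7*441) - 102*7 = (-5 + 3087) - 714 = 3082 - 714 = 2368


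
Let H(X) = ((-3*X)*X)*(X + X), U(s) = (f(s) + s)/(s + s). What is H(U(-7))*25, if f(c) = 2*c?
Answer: -2025/4 ≈ -506.25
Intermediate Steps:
U(s) = 3/2 (U(s) = (2*s + s)/(s + s) = (3*s)/((2*s)) = (3*s)*(1/(2*s)) = 3/2)
H(X) = -6*X³ (H(X) = (-3*X²)*(2*X) = -6*X³)
H(U(-7))*25 = -6*(3/2)³*25 = -6*27/8*25 = -81/4*25 = -2025/4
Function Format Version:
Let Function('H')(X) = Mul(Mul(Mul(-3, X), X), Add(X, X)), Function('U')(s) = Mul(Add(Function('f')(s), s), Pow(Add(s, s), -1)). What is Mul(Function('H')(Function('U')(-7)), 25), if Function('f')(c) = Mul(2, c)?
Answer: Rational(-2025, 4) ≈ -506.25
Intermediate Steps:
Function('U')(s) = Rational(3, 2) (Function('U')(s) = Mul(Add(Mul(2, s), s), Pow(Add(s, s), -1)) = Mul(Mul(3, s), Pow(Mul(2, s), -1)) = Mul(Mul(3, s), Mul(Rational(1, 2), Pow(s, -1))) = Rational(3, 2))
Function('H')(X) = Mul(-6, Pow(X, 3)) (Function('H')(X) = Mul(Mul(-3, Pow(X, 2)), Mul(2, X)) = Mul(-6, Pow(X, 3)))
Mul(Function('H')(Function('U')(-7)), 25) = Mul(Mul(-6, Pow(Rational(3, 2), 3)), 25) = Mul(Mul(-6, Rational(27, 8)), 25) = Mul(Rational(-81, 4), 25) = Rational(-2025, 4)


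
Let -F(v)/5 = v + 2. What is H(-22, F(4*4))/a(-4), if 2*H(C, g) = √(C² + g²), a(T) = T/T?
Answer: √2146 ≈ 46.325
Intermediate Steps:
a(T) = 1
F(v) = -10 - 5*v (F(v) = -5*(v + 2) = -5*(2 + v) = -10 - 5*v)
H(C, g) = √(C² + g²)/2
H(-22, F(4*4))/a(-4) = (√((-22)² + (-10 - 20*4)²)/2)/1 = (√(484 + (-10 - 5*16)²)/2)*1 = (√(484 + (-10 - 80)²)/2)*1 = (√(484 + (-90)²)/2)*1 = (√(484 + 8100)/2)*1 = (√8584/2)*1 = ((2*√2146)/2)*1 = √2146*1 = √2146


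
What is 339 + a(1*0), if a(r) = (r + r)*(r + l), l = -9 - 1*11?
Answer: 339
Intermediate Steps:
l = -20 (l = -9 - 11 = -20)
a(r) = 2*r*(-20 + r) (a(r) = (r + r)*(r - 20) = (2*r)*(-20 + r) = 2*r*(-20 + r))
339 + a(1*0) = 339 + 2*(1*0)*(-20 + 1*0) = 339 + 2*0*(-20 + 0) = 339 + 2*0*(-20) = 339 + 0 = 339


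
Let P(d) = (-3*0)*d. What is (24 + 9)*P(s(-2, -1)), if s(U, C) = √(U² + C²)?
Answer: 0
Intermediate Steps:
s(U, C) = √(C² + U²)
P(d) = 0 (P(d) = 0*d = 0)
(24 + 9)*P(s(-2, -1)) = (24 + 9)*0 = 33*0 = 0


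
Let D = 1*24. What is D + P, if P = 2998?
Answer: 3022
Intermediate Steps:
D = 24
D + P = 24 + 2998 = 3022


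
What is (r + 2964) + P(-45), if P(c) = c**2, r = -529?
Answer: 4460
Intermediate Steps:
(r + 2964) + P(-45) = (-529 + 2964) + (-45)**2 = 2435 + 2025 = 4460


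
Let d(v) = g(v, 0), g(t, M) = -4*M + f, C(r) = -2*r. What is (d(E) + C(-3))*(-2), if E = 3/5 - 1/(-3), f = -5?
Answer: -2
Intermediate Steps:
g(t, M) = -5 - 4*M (g(t, M) = -4*M - 5 = -5 - 4*M)
E = 14/15 (E = 3*(⅕) - 1*(-⅓) = ⅗ + ⅓ = 14/15 ≈ 0.93333)
d(v) = -5 (d(v) = -5 - 4*0 = -5 + 0 = -5)
(d(E) + C(-3))*(-2) = (-5 - 2*(-3))*(-2) = (-5 + 6)*(-2) = 1*(-2) = -2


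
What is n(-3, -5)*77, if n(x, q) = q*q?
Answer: 1925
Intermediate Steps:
n(x, q) = q²
n(-3, -5)*77 = (-5)²*77 = 25*77 = 1925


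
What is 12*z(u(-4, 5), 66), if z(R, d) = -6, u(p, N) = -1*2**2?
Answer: -72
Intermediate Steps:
u(p, N) = -4 (u(p, N) = -1*4 = -4)
12*z(u(-4, 5), 66) = 12*(-6) = -72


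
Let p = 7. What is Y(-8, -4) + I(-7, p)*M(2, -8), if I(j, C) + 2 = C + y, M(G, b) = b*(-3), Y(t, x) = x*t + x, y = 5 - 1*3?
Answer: 196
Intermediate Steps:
y = 2 (y = 5 - 3 = 2)
Y(t, x) = x + t*x (Y(t, x) = t*x + x = x + t*x)
M(G, b) = -3*b
I(j, C) = C (I(j, C) = -2 + (C + 2) = -2 + (2 + C) = C)
Y(-8, -4) + I(-7, p)*M(2, -8) = -4*(1 - 8) + 7*(-3*(-8)) = -4*(-7) + 7*24 = 28 + 168 = 196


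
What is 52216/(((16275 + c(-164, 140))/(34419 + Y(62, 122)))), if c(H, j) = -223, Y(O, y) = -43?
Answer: 448744304/4013 ≈ 1.1182e+5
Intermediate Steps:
52216/(((16275 + c(-164, 140))/(34419 + Y(62, 122)))) = 52216/(((16275 - 223)/(34419 - 43))) = 52216/((16052/34376)) = 52216/((16052*(1/34376))) = 52216/(4013/8594) = 52216*(8594/4013) = 448744304/4013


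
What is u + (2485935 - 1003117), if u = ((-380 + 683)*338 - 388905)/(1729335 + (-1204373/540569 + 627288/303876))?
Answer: 1526178553960120275673/1029242108249264 ≈ 1.4828e+6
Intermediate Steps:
u = -170509836870279/1029242108249264 (u = (303*338 - 388905)/(1729335 + (-1204373*1/540569 + 627288*(1/303876))) = (102414 - 388905)/(1729335 + (-1204373/540569 + 52274/25323)) = -286491/(1729335 - 97418851/595166469) = -286491/1029242108249264/595166469 = -286491*595166469/1029242108249264 = -170509836870279/1029242108249264 ≈ -0.16567)
u + (2485935 - 1003117) = -170509836870279/1029242108249264 + (2485935 - 1003117) = -170509836870279/1029242108249264 + 1482818 = 1526178553960120275673/1029242108249264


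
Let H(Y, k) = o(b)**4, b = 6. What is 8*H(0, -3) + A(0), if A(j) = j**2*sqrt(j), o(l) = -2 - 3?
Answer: 5000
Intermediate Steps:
o(l) = -5
H(Y, k) = 625 (H(Y, k) = (-5)**4 = 625)
A(j) = j**(5/2)
8*H(0, -3) + A(0) = 8*625 + 0**(5/2) = 5000 + 0 = 5000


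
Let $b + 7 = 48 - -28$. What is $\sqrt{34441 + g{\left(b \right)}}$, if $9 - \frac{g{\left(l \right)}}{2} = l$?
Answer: $\sqrt{34321} \approx 185.26$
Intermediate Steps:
$b = 69$ ($b = -7 + \left(48 - -28\right) = -7 + \left(48 + 28\right) = -7 + 76 = 69$)
$g{\left(l \right)} = 18 - 2 l$
$\sqrt{34441 + g{\left(b \right)}} = \sqrt{34441 + \left(18 - 138\right)} = \sqrt{34441 - 120} = \sqrt{34321}$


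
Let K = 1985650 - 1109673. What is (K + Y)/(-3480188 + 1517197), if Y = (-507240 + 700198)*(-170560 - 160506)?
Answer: 63880957251/1962991 ≈ 32543.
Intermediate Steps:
K = 875977
Y = -63881833228 (Y = 192958*(-331066) = -63881833228)
(K + Y)/(-3480188 + 1517197) = (875977 - 63881833228)/(-3480188 + 1517197) = -63880957251/(-1962991) = -63880957251*(-1/1962991) = 63880957251/1962991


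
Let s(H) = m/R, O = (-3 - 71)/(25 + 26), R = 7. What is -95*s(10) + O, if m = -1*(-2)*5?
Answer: -48968/357 ≈ -137.17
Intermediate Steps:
m = 10 (m = 2*5 = 10)
O = -74/51 ≈ -1.4510
s(H) = 10/7
-95*s(10) + O = -95*10/7 - 74/51 = -950/7 - 74/51 = -48968/357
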